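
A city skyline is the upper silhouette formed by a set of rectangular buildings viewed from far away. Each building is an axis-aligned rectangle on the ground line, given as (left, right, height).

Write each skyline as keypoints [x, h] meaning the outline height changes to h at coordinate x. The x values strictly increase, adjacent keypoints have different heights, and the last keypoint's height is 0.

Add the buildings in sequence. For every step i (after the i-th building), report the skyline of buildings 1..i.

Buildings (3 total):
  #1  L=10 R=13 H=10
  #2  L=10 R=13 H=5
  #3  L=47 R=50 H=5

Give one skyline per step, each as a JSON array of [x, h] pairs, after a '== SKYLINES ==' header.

== SKYLINES ==
[[10,10],[13,0]]
[[10,10],[13,0]]
[[10,10],[13,0],[47,5],[50,0]]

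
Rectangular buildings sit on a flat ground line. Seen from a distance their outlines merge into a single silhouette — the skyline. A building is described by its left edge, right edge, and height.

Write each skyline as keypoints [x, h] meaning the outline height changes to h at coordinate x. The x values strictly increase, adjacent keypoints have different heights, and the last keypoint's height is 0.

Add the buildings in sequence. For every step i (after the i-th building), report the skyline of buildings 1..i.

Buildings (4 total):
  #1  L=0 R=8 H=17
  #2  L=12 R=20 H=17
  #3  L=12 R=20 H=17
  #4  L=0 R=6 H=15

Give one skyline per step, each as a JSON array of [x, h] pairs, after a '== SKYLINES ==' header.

== SKYLINES ==
[[0,17],[8,0]]
[[0,17],[8,0],[12,17],[20,0]]
[[0,17],[8,0],[12,17],[20,0]]
[[0,17],[8,0],[12,17],[20,0]]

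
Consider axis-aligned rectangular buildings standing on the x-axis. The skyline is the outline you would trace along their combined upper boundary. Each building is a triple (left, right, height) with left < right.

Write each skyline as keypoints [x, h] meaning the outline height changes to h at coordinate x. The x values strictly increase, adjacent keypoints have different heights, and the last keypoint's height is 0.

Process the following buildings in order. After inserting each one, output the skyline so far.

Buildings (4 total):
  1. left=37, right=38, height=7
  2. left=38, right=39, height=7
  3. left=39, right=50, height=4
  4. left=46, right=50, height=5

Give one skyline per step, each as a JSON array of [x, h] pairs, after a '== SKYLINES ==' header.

== SKYLINES ==
[[37,7],[38,0]]
[[37,7],[39,0]]
[[37,7],[39,4],[50,0]]
[[37,7],[39,4],[46,5],[50,0]]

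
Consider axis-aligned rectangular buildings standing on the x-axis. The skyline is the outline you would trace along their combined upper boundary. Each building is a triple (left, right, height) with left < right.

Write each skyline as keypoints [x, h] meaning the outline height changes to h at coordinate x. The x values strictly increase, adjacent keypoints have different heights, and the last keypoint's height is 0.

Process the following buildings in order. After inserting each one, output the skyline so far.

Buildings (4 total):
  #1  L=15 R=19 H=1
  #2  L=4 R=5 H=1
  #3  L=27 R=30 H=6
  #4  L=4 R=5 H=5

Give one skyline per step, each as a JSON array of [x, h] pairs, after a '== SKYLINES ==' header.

== SKYLINES ==
[[15,1],[19,0]]
[[4,1],[5,0],[15,1],[19,0]]
[[4,1],[5,0],[15,1],[19,0],[27,6],[30,0]]
[[4,5],[5,0],[15,1],[19,0],[27,6],[30,0]]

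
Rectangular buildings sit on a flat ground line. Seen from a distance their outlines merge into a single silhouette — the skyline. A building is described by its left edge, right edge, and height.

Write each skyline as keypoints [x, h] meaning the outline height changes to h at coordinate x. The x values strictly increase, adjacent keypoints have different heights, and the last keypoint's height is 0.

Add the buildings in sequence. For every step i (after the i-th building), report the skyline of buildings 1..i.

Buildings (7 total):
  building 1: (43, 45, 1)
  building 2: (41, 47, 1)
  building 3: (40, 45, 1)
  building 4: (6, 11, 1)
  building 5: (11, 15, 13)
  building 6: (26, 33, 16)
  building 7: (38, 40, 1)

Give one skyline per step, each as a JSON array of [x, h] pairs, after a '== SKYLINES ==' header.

== SKYLINES ==
[[43,1],[45,0]]
[[41,1],[47,0]]
[[40,1],[47,0]]
[[6,1],[11,0],[40,1],[47,0]]
[[6,1],[11,13],[15,0],[40,1],[47,0]]
[[6,1],[11,13],[15,0],[26,16],[33,0],[40,1],[47,0]]
[[6,1],[11,13],[15,0],[26,16],[33,0],[38,1],[47,0]]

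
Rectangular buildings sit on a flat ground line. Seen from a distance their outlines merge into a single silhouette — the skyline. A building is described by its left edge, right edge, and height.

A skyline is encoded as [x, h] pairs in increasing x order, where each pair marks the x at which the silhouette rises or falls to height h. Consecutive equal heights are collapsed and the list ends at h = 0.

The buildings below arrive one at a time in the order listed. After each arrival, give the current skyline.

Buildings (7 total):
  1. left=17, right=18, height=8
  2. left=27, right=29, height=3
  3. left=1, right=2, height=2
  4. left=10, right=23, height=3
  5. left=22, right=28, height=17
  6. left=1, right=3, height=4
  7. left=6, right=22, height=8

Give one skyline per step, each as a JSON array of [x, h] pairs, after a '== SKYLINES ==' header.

== SKYLINES ==
[[17,8],[18,0]]
[[17,8],[18,0],[27,3],[29,0]]
[[1,2],[2,0],[17,8],[18,0],[27,3],[29,0]]
[[1,2],[2,0],[10,3],[17,8],[18,3],[23,0],[27,3],[29,0]]
[[1,2],[2,0],[10,3],[17,8],[18,3],[22,17],[28,3],[29,0]]
[[1,4],[3,0],[10,3],[17,8],[18,3],[22,17],[28,3],[29,0]]
[[1,4],[3,0],[6,8],[22,17],[28,3],[29,0]]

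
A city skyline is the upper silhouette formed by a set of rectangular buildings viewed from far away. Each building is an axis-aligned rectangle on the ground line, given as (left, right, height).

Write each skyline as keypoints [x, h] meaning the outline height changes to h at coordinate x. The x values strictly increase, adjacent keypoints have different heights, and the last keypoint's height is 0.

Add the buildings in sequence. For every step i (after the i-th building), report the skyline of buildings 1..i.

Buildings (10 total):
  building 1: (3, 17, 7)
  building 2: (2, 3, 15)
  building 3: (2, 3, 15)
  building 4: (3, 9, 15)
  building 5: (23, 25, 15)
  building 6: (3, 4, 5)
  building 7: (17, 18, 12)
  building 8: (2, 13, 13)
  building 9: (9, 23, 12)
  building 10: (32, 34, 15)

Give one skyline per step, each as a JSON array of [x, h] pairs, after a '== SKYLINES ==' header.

== SKYLINES ==
[[3,7],[17,0]]
[[2,15],[3,7],[17,0]]
[[2,15],[3,7],[17,0]]
[[2,15],[9,7],[17,0]]
[[2,15],[9,7],[17,0],[23,15],[25,0]]
[[2,15],[9,7],[17,0],[23,15],[25,0]]
[[2,15],[9,7],[17,12],[18,0],[23,15],[25,0]]
[[2,15],[9,13],[13,7],[17,12],[18,0],[23,15],[25,0]]
[[2,15],[9,13],[13,12],[23,15],[25,0]]
[[2,15],[9,13],[13,12],[23,15],[25,0],[32,15],[34,0]]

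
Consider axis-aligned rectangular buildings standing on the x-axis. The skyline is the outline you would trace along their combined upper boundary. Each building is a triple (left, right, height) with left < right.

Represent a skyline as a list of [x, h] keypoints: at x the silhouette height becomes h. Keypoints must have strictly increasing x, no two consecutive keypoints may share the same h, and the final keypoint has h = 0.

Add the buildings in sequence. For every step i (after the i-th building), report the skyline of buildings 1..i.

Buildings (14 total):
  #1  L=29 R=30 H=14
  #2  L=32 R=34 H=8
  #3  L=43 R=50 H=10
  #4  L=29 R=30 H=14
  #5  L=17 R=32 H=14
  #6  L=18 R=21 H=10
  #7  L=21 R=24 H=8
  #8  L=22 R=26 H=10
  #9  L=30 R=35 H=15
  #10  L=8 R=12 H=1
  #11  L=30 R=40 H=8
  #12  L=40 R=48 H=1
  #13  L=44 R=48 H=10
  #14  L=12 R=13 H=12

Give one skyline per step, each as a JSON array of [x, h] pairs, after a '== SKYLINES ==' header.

== SKYLINES ==
[[29,14],[30,0]]
[[29,14],[30,0],[32,8],[34,0]]
[[29,14],[30,0],[32,8],[34,0],[43,10],[50,0]]
[[29,14],[30,0],[32,8],[34,0],[43,10],[50,0]]
[[17,14],[32,8],[34,0],[43,10],[50,0]]
[[17,14],[32,8],[34,0],[43,10],[50,0]]
[[17,14],[32,8],[34,0],[43,10],[50,0]]
[[17,14],[32,8],[34,0],[43,10],[50,0]]
[[17,14],[30,15],[35,0],[43,10],[50,0]]
[[8,1],[12,0],[17,14],[30,15],[35,0],[43,10],[50,0]]
[[8,1],[12,0],[17,14],[30,15],[35,8],[40,0],[43,10],[50,0]]
[[8,1],[12,0],[17,14],[30,15],[35,8],[40,1],[43,10],[50,0]]
[[8,1],[12,0],[17,14],[30,15],[35,8],[40,1],[43,10],[50,0]]
[[8,1],[12,12],[13,0],[17,14],[30,15],[35,8],[40,1],[43,10],[50,0]]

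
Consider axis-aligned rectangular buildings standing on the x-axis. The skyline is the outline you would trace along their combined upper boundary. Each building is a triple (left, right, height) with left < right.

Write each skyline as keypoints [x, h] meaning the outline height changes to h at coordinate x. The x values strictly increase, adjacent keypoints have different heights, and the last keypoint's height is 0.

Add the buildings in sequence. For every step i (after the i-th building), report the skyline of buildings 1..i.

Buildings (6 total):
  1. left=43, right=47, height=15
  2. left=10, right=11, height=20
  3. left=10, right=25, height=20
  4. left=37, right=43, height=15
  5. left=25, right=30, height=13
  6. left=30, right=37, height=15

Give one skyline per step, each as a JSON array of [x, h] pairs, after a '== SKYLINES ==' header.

== SKYLINES ==
[[43,15],[47,0]]
[[10,20],[11,0],[43,15],[47,0]]
[[10,20],[25,0],[43,15],[47,0]]
[[10,20],[25,0],[37,15],[47,0]]
[[10,20],[25,13],[30,0],[37,15],[47,0]]
[[10,20],[25,13],[30,15],[47,0]]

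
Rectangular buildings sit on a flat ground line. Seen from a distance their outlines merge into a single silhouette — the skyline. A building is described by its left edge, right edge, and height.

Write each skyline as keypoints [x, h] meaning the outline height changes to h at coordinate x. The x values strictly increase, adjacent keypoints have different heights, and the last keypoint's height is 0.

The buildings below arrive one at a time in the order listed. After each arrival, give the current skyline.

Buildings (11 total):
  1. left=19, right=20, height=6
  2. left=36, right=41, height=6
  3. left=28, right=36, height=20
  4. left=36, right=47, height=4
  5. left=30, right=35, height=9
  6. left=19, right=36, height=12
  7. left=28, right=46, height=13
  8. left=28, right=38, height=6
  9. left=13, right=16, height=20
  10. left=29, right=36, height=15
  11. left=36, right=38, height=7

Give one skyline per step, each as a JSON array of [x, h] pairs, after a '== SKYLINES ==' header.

== SKYLINES ==
[[19,6],[20,0]]
[[19,6],[20,0],[36,6],[41,0]]
[[19,6],[20,0],[28,20],[36,6],[41,0]]
[[19,6],[20,0],[28,20],[36,6],[41,4],[47,0]]
[[19,6],[20,0],[28,20],[36,6],[41,4],[47,0]]
[[19,12],[28,20],[36,6],[41,4],[47,0]]
[[19,12],[28,20],[36,13],[46,4],[47,0]]
[[19,12],[28,20],[36,13],[46,4],[47,0]]
[[13,20],[16,0],[19,12],[28,20],[36,13],[46,4],[47,0]]
[[13,20],[16,0],[19,12],[28,20],[36,13],[46,4],[47,0]]
[[13,20],[16,0],[19,12],[28,20],[36,13],[46,4],[47,0]]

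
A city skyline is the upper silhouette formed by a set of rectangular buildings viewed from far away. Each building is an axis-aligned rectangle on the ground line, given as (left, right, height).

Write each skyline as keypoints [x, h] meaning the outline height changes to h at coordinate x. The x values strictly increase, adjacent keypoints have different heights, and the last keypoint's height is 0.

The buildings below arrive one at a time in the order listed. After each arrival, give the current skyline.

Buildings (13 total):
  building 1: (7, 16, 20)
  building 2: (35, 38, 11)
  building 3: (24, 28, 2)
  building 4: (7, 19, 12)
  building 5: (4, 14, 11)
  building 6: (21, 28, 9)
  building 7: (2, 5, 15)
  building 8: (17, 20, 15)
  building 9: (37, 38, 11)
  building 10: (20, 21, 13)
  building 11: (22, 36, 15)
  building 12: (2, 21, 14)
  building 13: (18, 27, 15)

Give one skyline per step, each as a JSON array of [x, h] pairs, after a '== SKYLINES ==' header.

== SKYLINES ==
[[7,20],[16,0]]
[[7,20],[16,0],[35,11],[38,0]]
[[7,20],[16,0],[24,2],[28,0],[35,11],[38,0]]
[[7,20],[16,12],[19,0],[24,2],[28,0],[35,11],[38,0]]
[[4,11],[7,20],[16,12],[19,0],[24,2],[28,0],[35,11],[38,0]]
[[4,11],[7,20],[16,12],[19,0],[21,9],[28,0],[35,11],[38,0]]
[[2,15],[5,11],[7,20],[16,12],[19,0],[21,9],[28,0],[35,11],[38,0]]
[[2,15],[5,11],[7,20],[16,12],[17,15],[20,0],[21,9],[28,0],[35,11],[38,0]]
[[2,15],[5,11],[7,20],[16,12],[17,15],[20,0],[21,9],[28,0],[35,11],[38,0]]
[[2,15],[5,11],[7,20],[16,12],[17,15],[20,13],[21,9],[28,0],[35,11],[38,0]]
[[2,15],[5,11],[7,20],[16,12],[17,15],[20,13],[21,9],[22,15],[36,11],[38,0]]
[[2,15],[5,14],[7,20],[16,14],[17,15],[20,14],[21,9],[22,15],[36,11],[38,0]]
[[2,15],[5,14],[7,20],[16,14],[17,15],[36,11],[38,0]]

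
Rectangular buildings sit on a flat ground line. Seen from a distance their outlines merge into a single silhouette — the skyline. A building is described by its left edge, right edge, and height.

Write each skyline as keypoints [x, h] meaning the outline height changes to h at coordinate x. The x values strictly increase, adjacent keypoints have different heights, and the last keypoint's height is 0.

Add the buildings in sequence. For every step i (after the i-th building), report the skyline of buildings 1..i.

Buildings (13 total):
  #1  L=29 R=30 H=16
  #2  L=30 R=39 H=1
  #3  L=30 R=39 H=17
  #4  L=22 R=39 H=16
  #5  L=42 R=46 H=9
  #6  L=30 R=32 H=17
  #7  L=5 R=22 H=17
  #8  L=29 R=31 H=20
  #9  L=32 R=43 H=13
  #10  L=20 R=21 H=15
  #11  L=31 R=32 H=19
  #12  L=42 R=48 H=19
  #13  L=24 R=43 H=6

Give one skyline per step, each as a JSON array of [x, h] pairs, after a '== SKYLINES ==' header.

== SKYLINES ==
[[29,16],[30,0]]
[[29,16],[30,1],[39,0]]
[[29,16],[30,17],[39,0]]
[[22,16],[30,17],[39,0]]
[[22,16],[30,17],[39,0],[42,9],[46,0]]
[[22,16],[30,17],[39,0],[42,9],[46,0]]
[[5,17],[22,16],[30,17],[39,0],[42,9],[46,0]]
[[5,17],[22,16],[29,20],[31,17],[39,0],[42,9],[46,0]]
[[5,17],[22,16],[29,20],[31,17],[39,13],[43,9],[46,0]]
[[5,17],[22,16],[29,20],[31,17],[39,13],[43,9],[46,0]]
[[5,17],[22,16],[29,20],[31,19],[32,17],[39,13],[43,9],[46,0]]
[[5,17],[22,16],[29,20],[31,19],[32,17],[39,13],[42,19],[48,0]]
[[5,17],[22,16],[29,20],[31,19],[32,17],[39,13],[42,19],[48,0]]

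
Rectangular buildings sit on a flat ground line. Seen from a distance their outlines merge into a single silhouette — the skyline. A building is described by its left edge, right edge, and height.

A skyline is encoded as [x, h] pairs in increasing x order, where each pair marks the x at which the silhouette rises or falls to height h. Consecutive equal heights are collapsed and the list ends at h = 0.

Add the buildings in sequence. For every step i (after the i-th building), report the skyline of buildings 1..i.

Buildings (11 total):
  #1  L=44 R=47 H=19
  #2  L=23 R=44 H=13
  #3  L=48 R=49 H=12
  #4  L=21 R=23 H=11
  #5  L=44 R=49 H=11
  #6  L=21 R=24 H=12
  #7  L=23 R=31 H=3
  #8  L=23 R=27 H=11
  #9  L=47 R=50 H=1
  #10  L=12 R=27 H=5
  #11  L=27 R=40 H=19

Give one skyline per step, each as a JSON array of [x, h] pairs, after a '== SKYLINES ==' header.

== SKYLINES ==
[[44,19],[47,0]]
[[23,13],[44,19],[47,0]]
[[23,13],[44,19],[47,0],[48,12],[49,0]]
[[21,11],[23,13],[44,19],[47,0],[48,12],[49,0]]
[[21,11],[23,13],[44,19],[47,11],[48,12],[49,0]]
[[21,12],[23,13],[44,19],[47,11],[48,12],[49,0]]
[[21,12],[23,13],[44,19],[47,11],[48,12],[49,0]]
[[21,12],[23,13],[44,19],[47,11],[48,12],[49,0]]
[[21,12],[23,13],[44,19],[47,11],[48,12],[49,1],[50,0]]
[[12,5],[21,12],[23,13],[44,19],[47,11],[48,12],[49,1],[50,0]]
[[12,5],[21,12],[23,13],[27,19],[40,13],[44,19],[47,11],[48,12],[49,1],[50,0]]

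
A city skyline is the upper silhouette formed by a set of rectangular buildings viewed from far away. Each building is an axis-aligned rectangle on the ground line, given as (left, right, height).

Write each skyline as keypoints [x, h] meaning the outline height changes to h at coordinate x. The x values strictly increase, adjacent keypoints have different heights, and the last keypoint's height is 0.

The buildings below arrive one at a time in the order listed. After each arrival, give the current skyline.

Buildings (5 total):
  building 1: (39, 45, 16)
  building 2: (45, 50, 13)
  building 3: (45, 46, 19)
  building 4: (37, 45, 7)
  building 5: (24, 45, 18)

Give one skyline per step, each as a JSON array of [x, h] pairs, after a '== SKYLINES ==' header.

== SKYLINES ==
[[39,16],[45,0]]
[[39,16],[45,13],[50,0]]
[[39,16],[45,19],[46,13],[50,0]]
[[37,7],[39,16],[45,19],[46,13],[50,0]]
[[24,18],[45,19],[46,13],[50,0]]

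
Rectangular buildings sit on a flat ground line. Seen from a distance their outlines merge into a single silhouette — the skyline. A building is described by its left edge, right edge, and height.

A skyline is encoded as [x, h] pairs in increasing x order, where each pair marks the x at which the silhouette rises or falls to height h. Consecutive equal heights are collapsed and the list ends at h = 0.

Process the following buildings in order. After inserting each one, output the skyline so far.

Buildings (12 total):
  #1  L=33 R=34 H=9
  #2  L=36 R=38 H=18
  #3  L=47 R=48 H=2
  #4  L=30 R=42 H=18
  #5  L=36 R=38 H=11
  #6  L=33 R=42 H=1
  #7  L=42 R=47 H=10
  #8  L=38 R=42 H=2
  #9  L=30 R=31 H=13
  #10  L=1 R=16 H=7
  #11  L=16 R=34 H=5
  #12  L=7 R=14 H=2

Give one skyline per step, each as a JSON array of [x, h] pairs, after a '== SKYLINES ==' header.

== SKYLINES ==
[[33,9],[34,0]]
[[33,9],[34,0],[36,18],[38,0]]
[[33,9],[34,0],[36,18],[38,0],[47,2],[48,0]]
[[30,18],[42,0],[47,2],[48,0]]
[[30,18],[42,0],[47,2],[48,0]]
[[30,18],[42,0],[47,2],[48,0]]
[[30,18],[42,10],[47,2],[48,0]]
[[30,18],[42,10],[47,2],[48,0]]
[[30,18],[42,10],[47,2],[48,0]]
[[1,7],[16,0],[30,18],[42,10],[47,2],[48,0]]
[[1,7],[16,5],[30,18],[42,10],[47,2],[48,0]]
[[1,7],[16,5],[30,18],[42,10],[47,2],[48,0]]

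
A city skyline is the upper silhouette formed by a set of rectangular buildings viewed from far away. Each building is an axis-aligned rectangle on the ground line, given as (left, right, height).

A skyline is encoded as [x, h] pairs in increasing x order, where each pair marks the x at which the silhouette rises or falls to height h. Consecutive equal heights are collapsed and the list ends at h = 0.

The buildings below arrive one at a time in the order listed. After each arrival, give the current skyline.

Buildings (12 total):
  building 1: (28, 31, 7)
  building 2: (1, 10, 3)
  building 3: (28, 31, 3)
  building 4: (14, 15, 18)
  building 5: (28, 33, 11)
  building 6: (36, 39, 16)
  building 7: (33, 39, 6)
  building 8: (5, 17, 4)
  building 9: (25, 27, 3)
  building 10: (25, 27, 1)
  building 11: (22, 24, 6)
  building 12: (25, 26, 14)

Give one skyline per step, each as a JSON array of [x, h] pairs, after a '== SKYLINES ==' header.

== SKYLINES ==
[[28,7],[31,0]]
[[1,3],[10,0],[28,7],[31,0]]
[[1,3],[10,0],[28,7],[31,0]]
[[1,3],[10,0],[14,18],[15,0],[28,7],[31,0]]
[[1,3],[10,0],[14,18],[15,0],[28,11],[33,0]]
[[1,3],[10,0],[14,18],[15,0],[28,11],[33,0],[36,16],[39,0]]
[[1,3],[10,0],[14,18],[15,0],[28,11],[33,6],[36,16],[39,0]]
[[1,3],[5,4],[14,18],[15,4],[17,0],[28,11],[33,6],[36,16],[39,0]]
[[1,3],[5,4],[14,18],[15,4],[17,0],[25,3],[27,0],[28,11],[33,6],[36,16],[39,0]]
[[1,3],[5,4],[14,18],[15,4],[17,0],[25,3],[27,0],[28,11],[33,6],[36,16],[39,0]]
[[1,3],[5,4],[14,18],[15,4],[17,0],[22,6],[24,0],[25,3],[27,0],[28,11],[33,6],[36,16],[39,0]]
[[1,3],[5,4],[14,18],[15,4],[17,0],[22,6],[24,0],[25,14],[26,3],[27,0],[28,11],[33,6],[36,16],[39,0]]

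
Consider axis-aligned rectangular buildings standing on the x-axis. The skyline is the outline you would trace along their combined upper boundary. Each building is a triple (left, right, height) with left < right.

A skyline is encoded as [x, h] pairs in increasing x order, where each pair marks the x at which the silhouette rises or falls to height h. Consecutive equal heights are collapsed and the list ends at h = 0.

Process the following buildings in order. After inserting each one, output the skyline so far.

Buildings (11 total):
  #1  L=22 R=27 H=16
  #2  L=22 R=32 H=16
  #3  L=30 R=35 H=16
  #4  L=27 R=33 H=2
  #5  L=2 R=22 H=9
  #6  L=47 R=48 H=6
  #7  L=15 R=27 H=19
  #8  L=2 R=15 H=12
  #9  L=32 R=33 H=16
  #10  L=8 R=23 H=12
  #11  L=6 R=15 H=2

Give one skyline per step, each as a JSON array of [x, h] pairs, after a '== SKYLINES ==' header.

== SKYLINES ==
[[22,16],[27,0]]
[[22,16],[32,0]]
[[22,16],[35,0]]
[[22,16],[35,0]]
[[2,9],[22,16],[35,0]]
[[2,9],[22,16],[35,0],[47,6],[48,0]]
[[2,9],[15,19],[27,16],[35,0],[47,6],[48,0]]
[[2,12],[15,19],[27,16],[35,0],[47,6],[48,0]]
[[2,12],[15,19],[27,16],[35,0],[47,6],[48,0]]
[[2,12],[15,19],[27,16],[35,0],[47,6],[48,0]]
[[2,12],[15,19],[27,16],[35,0],[47,6],[48,0]]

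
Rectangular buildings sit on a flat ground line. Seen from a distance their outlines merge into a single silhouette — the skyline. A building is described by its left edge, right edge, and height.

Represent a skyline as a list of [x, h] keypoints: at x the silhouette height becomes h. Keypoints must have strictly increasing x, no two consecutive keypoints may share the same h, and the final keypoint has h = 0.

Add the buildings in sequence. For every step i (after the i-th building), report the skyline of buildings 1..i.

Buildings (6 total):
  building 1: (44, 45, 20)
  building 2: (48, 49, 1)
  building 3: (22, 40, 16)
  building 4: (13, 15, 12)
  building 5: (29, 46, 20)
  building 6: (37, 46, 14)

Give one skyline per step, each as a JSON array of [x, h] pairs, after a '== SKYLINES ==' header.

== SKYLINES ==
[[44,20],[45,0]]
[[44,20],[45,0],[48,1],[49,0]]
[[22,16],[40,0],[44,20],[45,0],[48,1],[49,0]]
[[13,12],[15,0],[22,16],[40,0],[44,20],[45,0],[48,1],[49,0]]
[[13,12],[15,0],[22,16],[29,20],[46,0],[48,1],[49,0]]
[[13,12],[15,0],[22,16],[29,20],[46,0],[48,1],[49,0]]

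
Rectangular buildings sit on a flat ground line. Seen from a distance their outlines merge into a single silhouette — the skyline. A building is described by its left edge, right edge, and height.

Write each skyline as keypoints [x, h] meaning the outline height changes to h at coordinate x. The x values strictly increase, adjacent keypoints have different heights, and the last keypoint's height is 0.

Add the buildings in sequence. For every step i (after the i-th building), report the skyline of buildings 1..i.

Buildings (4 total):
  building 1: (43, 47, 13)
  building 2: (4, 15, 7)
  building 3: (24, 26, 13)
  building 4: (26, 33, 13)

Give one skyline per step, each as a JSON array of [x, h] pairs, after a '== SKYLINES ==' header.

== SKYLINES ==
[[43,13],[47,0]]
[[4,7],[15,0],[43,13],[47,0]]
[[4,7],[15,0],[24,13],[26,0],[43,13],[47,0]]
[[4,7],[15,0],[24,13],[33,0],[43,13],[47,0]]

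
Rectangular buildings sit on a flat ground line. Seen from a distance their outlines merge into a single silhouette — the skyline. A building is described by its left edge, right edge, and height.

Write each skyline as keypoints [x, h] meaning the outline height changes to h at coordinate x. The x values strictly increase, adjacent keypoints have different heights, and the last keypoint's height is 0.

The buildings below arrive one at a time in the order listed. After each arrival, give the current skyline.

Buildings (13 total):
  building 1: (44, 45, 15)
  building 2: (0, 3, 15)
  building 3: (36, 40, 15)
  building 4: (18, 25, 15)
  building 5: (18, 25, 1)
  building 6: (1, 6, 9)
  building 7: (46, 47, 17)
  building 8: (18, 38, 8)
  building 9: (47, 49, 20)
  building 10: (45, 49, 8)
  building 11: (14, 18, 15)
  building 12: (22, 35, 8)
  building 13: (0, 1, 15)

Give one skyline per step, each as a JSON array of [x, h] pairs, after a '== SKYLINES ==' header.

== SKYLINES ==
[[44,15],[45,0]]
[[0,15],[3,0],[44,15],[45,0]]
[[0,15],[3,0],[36,15],[40,0],[44,15],[45,0]]
[[0,15],[3,0],[18,15],[25,0],[36,15],[40,0],[44,15],[45,0]]
[[0,15],[3,0],[18,15],[25,0],[36,15],[40,0],[44,15],[45,0]]
[[0,15],[3,9],[6,0],[18,15],[25,0],[36,15],[40,0],[44,15],[45,0]]
[[0,15],[3,9],[6,0],[18,15],[25,0],[36,15],[40,0],[44,15],[45,0],[46,17],[47,0]]
[[0,15],[3,9],[6,0],[18,15],[25,8],[36,15],[40,0],[44,15],[45,0],[46,17],[47,0]]
[[0,15],[3,9],[6,0],[18,15],[25,8],[36,15],[40,0],[44,15],[45,0],[46,17],[47,20],[49,0]]
[[0,15],[3,9],[6,0],[18,15],[25,8],[36,15],[40,0],[44,15],[45,8],[46,17],[47,20],[49,0]]
[[0,15],[3,9],[6,0],[14,15],[25,8],[36,15],[40,0],[44,15],[45,8],[46,17],[47,20],[49,0]]
[[0,15],[3,9],[6,0],[14,15],[25,8],[36,15],[40,0],[44,15],[45,8],[46,17],[47,20],[49,0]]
[[0,15],[3,9],[6,0],[14,15],[25,8],[36,15],[40,0],[44,15],[45,8],[46,17],[47,20],[49,0]]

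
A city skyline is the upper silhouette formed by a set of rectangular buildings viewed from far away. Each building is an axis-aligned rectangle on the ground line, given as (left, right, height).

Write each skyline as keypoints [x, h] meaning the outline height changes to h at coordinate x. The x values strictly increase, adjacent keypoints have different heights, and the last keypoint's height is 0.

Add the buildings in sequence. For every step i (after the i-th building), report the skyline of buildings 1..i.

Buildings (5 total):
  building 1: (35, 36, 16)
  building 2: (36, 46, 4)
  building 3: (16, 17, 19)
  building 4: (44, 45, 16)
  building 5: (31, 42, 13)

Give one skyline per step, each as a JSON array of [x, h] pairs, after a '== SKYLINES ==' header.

== SKYLINES ==
[[35,16],[36,0]]
[[35,16],[36,4],[46,0]]
[[16,19],[17,0],[35,16],[36,4],[46,0]]
[[16,19],[17,0],[35,16],[36,4],[44,16],[45,4],[46,0]]
[[16,19],[17,0],[31,13],[35,16],[36,13],[42,4],[44,16],[45,4],[46,0]]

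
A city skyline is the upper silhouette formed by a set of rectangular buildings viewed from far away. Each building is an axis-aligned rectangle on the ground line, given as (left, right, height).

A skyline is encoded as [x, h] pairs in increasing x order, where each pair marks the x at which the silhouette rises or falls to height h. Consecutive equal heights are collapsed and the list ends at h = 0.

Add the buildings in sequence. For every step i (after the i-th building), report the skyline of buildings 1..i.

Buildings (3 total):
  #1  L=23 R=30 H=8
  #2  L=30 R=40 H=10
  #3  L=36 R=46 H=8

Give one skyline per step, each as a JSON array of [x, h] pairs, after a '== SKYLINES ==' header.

== SKYLINES ==
[[23,8],[30,0]]
[[23,8],[30,10],[40,0]]
[[23,8],[30,10],[40,8],[46,0]]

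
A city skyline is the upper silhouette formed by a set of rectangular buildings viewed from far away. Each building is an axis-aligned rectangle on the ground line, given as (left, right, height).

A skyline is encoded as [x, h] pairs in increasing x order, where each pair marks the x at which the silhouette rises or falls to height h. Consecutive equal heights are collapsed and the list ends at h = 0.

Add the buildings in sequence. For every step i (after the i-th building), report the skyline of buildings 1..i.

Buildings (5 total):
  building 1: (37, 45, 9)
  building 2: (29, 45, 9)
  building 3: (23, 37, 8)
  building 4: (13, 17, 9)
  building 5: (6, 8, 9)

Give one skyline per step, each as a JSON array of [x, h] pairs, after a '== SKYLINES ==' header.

== SKYLINES ==
[[37,9],[45,0]]
[[29,9],[45,0]]
[[23,8],[29,9],[45,0]]
[[13,9],[17,0],[23,8],[29,9],[45,0]]
[[6,9],[8,0],[13,9],[17,0],[23,8],[29,9],[45,0]]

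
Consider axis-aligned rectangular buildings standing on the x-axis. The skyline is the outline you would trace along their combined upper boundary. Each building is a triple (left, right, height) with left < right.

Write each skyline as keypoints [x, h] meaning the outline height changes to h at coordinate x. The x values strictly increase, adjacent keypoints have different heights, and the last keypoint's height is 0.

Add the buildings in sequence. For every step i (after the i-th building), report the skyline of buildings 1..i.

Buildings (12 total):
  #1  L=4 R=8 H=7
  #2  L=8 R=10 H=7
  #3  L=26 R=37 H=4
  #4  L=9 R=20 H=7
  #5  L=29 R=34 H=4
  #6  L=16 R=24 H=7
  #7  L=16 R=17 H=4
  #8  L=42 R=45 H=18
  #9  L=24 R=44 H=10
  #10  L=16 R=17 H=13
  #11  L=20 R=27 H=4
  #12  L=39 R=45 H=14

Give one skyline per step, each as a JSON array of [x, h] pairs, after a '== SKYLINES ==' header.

== SKYLINES ==
[[4,7],[8,0]]
[[4,7],[10,0]]
[[4,7],[10,0],[26,4],[37,0]]
[[4,7],[20,0],[26,4],[37,0]]
[[4,7],[20,0],[26,4],[37,0]]
[[4,7],[24,0],[26,4],[37,0]]
[[4,7],[24,0],[26,4],[37,0]]
[[4,7],[24,0],[26,4],[37,0],[42,18],[45,0]]
[[4,7],[24,10],[42,18],[45,0]]
[[4,7],[16,13],[17,7],[24,10],[42,18],[45,0]]
[[4,7],[16,13],[17,7],[24,10],[42,18],[45,0]]
[[4,7],[16,13],[17,7],[24,10],[39,14],[42,18],[45,0]]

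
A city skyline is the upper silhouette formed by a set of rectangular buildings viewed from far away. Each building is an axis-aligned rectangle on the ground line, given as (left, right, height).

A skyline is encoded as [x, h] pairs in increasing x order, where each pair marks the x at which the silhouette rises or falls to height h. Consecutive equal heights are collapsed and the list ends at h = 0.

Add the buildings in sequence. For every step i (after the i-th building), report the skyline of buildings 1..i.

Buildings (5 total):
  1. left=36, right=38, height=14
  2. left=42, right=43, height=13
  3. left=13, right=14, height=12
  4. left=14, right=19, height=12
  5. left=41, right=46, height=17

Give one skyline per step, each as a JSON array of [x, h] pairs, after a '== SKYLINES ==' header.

== SKYLINES ==
[[36,14],[38,0]]
[[36,14],[38,0],[42,13],[43,0]]
[[13,12],[14,0],[36,14],[38,0],[42,13],[43,0]]
[[13,12],[19,0],[36,14],[38,0],[42,13],[43,0]]
[[13,12],[19,0],[36,14],[38,0],[41,17],[46,0]]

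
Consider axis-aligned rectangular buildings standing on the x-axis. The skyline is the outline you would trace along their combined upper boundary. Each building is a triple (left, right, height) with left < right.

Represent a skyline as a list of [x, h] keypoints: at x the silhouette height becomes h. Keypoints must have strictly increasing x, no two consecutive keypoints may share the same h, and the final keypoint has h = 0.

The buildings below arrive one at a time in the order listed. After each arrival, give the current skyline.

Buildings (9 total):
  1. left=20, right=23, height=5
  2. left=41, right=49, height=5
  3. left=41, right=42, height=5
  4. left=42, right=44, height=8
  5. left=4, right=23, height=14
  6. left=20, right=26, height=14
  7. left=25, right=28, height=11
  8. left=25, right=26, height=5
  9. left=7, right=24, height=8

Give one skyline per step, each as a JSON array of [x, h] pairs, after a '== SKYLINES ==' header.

== SKYLINES ==
[[20,5],[23,0]]
[[20,5],[23,0],[41,5],[49,0]]
[[20,5],[23,0],[41,5],[49,0]]
[[20,5],[23,0],[41,5],[42,8],[44,5],[49,0]]
[[4,14],[23,0],[41,5],[42,8],[44,5],[49,0]]
[[4,14],[26,0],[41,5],[42,8],[44,5],[49,0]]
[[4,14],[26,11],[28,0],[41,5],[42,8],[44,5],[49,0]]
[[4,14],[26,11],[28,0],[41,5],[42,8],[44,5],[49,0]]
[[4,14],[26,11],[28,0],[41,5],[42,8],[44,5],[49,0]]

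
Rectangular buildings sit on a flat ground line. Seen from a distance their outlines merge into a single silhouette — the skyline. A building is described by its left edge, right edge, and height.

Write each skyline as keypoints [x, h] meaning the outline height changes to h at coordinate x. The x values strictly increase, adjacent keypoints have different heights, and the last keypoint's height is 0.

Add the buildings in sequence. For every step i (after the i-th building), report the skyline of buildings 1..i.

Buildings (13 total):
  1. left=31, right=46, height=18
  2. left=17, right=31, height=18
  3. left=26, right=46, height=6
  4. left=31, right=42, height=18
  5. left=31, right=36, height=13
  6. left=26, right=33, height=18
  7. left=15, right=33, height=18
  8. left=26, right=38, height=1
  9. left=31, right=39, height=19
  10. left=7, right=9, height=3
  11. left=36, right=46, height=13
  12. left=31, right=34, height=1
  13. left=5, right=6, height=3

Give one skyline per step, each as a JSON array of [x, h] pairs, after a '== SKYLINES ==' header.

== SKYLINES ==
[[31,18],[46,0]]
[[17,18],[46,0]]
[[17,18],[46,0]]
[[17,18],[46,0]]
[[17,18],[46,0]]
[[17,18],[46,0]]
[[15,18],[46,0]]
[[15,18],[46,0]]
[[15,18],[31,19],[39,18],[46,0]]
[[7,3],[9,0],[15,18],[31,19],[39,18],[46,0]]
[[7,3],[9,0],[15,18],[31,19],[39,18],[46,0]]
[[7,3],[9,0],[15,18],[31,19],[39,18],[46,0]]
[[5,3],[6,0],[7,3],[9,0],[15,18],[31,19],[39,18],[46,0]]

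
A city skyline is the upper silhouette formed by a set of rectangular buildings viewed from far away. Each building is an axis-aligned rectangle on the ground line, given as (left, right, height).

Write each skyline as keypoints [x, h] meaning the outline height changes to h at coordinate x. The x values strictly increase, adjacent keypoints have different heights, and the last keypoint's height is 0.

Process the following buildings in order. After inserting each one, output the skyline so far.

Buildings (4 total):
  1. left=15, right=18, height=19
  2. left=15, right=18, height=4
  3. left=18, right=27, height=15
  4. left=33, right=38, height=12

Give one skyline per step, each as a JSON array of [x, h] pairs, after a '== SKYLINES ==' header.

== SKYLINES ==
[[15,19],[18,0]]
[[15,19],[18,0]]
[[15,19],[18,15],[27,0]]
[[15,19],[18,15],[27,0],[33,12],[38,0]]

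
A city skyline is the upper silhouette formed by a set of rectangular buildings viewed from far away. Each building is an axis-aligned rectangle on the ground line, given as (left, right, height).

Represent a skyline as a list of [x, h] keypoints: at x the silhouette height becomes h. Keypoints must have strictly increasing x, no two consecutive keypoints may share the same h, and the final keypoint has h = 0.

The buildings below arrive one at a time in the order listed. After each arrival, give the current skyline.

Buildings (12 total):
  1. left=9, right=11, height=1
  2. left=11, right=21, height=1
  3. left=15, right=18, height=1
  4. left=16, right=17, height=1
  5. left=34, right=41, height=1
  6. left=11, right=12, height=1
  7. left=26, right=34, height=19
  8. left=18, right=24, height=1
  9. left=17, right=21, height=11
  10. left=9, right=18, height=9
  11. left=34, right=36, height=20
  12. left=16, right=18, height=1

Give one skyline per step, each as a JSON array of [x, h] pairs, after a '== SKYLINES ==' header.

== SKYLINES ==
[[9,1],[11,0]]
[[9,1],[21,0]]
[[9,1],[21,0]]
[[9,1],[21,0]]
[[9,1],[21,0],[34,1],[41,0]]
[[9,1],[21,0],[34,1],[41,0]]
[[9,1],[21,0],[26,19],[34,1],[41,0]]
[[9,1],[24,0],[26,19],[34,1],[41,0]]
[[9,1],[17,11],[21,1],[24,0],[26,19],[34,1],[41,0]]
[[9,9],[17,11],[21,1],[24,0],[26,19],[34,1],[41,0]]
[[9,9],[17,11],[21,1],[24,0],[26,19],[34,20],[36,1],[41,0]]
[[9,9],[17,11],[21,1],[24,0],[26,19],[34,20],[36,1],[41,0]]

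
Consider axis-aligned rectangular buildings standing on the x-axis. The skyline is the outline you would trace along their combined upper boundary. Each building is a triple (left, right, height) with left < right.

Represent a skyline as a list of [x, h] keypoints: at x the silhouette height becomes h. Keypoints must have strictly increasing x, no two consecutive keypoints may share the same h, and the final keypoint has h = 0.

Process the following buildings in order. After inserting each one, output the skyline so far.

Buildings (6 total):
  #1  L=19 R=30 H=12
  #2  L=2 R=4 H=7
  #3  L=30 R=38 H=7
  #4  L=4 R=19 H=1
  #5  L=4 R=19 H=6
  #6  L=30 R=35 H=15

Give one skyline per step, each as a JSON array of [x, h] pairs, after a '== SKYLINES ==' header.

== SKYLINES ==
[[19,12],[30,0]]
[[2,7],[4,0],[19,12],[30,0]]
[[2,7],[4,0],[19,12],[30,7],[38,0]]
[[2,7],[4,1],[19,12],[30,7],[38,0]]
[[2,7],[4,6],[19,12],[30,7],[38,0]]
[[2,7],[4,6],[19,12],[30,15],[35,7],[38,0]]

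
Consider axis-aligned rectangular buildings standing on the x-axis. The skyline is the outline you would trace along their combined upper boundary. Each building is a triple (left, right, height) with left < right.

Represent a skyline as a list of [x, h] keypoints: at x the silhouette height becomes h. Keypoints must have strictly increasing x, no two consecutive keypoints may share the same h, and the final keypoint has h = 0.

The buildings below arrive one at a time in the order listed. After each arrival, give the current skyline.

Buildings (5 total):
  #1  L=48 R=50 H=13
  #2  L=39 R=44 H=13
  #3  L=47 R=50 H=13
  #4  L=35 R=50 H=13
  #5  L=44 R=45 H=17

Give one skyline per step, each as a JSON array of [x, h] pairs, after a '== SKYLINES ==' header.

== SKYLINES ==
[[48,13],[50,0]]
[[39,13],[44,0],[48,13],[50,0]]
[[39,13],[44,0],[47,13],[50,0]]
[[35,13],[50,0]]
[[35,13],[44,17],[45,13],[50,0]]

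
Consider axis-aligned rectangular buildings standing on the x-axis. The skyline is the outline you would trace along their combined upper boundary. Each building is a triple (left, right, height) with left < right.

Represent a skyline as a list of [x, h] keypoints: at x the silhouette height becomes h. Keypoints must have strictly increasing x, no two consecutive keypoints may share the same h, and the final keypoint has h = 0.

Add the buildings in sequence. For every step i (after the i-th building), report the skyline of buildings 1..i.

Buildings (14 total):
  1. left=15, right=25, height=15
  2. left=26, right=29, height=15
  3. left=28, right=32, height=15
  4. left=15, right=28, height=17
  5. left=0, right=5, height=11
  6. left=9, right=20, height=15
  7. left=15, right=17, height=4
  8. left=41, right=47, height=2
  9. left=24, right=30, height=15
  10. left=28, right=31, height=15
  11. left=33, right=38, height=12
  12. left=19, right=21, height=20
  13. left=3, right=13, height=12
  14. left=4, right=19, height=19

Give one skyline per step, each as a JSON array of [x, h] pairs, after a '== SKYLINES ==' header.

== SKYLINES ==
[[15,15],[25,0]]
[[15,15],[25,0],[26,15],[29,0]]
[[15,15],[25,0],[26,15],[32,0]]
[[15,17],[28,15],[32,0]]
[[0,11],[5,0],[15,17],[28,15],[32,0]]
[[0,11],[5,0],[9,15],[15,17],[28,15],[32,0]]
[[0,11],[5,0],[9,15],[15,17],[28,15],[32,0]]
[[0,11],[5,0],[9,15],[15,17],[28,15],[32,0],[41,2],[47,0]]
[[0,11],[5,0],[9,15],[15,17],[28,15],[32,0],[41,2],[47,0]]
[[0,11],[5,0],[9,15],[15,17],[28,15],[32,0],[41,2],[47,0]]
[[0,11],[5,0],[9,15],[15,17],[28,15],[32,0],[33,12],[38,0],[41,2],[47,0]]
[[0,11],[5,0],[9,15],[15,17],[19,20],[21,17],[28,15],[32,0],[33,12],[38,0],[41,2],[47,0]]
[[0,11],[3,12],[9,15],[15,17],[19,20],[21,17],[28,15],[32,0],[33,12],[38,0],[41,2],[47,0]]
[[0,11],[3,12],[4,19],[19,20],[21,17],[28,15],[32,0],[33,12],[38,0],[41,2],[47,0]]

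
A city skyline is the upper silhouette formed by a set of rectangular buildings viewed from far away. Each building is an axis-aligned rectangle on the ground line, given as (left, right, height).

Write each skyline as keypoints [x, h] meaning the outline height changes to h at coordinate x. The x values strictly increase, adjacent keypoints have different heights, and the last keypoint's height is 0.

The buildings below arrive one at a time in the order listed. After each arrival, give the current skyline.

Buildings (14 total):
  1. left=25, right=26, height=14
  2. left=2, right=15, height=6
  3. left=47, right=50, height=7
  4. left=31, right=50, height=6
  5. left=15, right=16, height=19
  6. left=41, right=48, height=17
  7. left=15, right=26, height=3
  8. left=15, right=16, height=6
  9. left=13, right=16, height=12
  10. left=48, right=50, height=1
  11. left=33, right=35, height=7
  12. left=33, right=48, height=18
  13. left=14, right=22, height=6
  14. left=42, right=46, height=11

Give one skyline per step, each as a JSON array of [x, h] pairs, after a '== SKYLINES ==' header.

== SKYLINES ==
[[25,14],[26,0]]
[[2,6],[15,0],[25,14],[26,0]]
[[2,6],[15,0],[25,14],[26,0],[47,7],[50,0]]
[[2,6],[15,0],[25,14],[26,0],[31,6],[47,7],[50,0]]
[[2,6],[15,19],[16,0],[25,14],[26,0],[31,6],[47,7],[50,0]]
[[2,6],[15,19],[16,0],[25,14],[26,0],[31,6],[41,17],[48,7],[50,0]]
[[2,6],[15,19],[16,3],[25,14],[26,0],[31,6],[41,17],[48,7],[50,0]]
[[2,6],[15,19],[16,3],[25,14],[26,0],[31,6],[41,17],[48,7],[50,0]]
[[2,6],[13,12],[15,19],[16,3],[25,14],[26,0],[31,6],[41,17],[48,7],[50,0]]
[[2,6],[13,12],[15,19],[16,3],[25,14],[26,0],[31,6],[41,17],[48,7],[50,0]]
[[2,6],[13,12],[15,19],[16,3],[25,14],[26,0],[31,6],[33,7],[35,6],[41,17],[48,7],[50,0]]
[[2,6],[13,12],[15,19],[16,3],[25,14],[26,0],[31,6],[33,18],[48,7],[50,0]]
[[2,6],[13,12],[15,19],[16,6],[22,3],[25,14],[26,0],[31,6],[33,18],[48,7],[50,0]]
[[2,6],[13,12],[15,19],[16,6],[22,3],[25,14],[26,0],[31,6],[33,18],[48,7],[50,0]]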